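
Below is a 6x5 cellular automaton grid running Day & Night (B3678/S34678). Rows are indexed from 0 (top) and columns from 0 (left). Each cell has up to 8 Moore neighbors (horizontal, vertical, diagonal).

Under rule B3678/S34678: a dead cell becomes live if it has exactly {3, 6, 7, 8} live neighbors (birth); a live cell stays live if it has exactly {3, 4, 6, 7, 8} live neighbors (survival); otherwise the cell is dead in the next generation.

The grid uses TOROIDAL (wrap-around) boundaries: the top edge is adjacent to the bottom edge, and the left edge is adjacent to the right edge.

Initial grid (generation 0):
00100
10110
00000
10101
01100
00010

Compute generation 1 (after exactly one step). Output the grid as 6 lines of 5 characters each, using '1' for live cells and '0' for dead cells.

Simulating step by step:
Generation 0 (given above): 10 live cells
Generation 1: 12 live cells
(generation 1 grid is the final answer)

Answer: 01101
01000
10100
00010
11101
01000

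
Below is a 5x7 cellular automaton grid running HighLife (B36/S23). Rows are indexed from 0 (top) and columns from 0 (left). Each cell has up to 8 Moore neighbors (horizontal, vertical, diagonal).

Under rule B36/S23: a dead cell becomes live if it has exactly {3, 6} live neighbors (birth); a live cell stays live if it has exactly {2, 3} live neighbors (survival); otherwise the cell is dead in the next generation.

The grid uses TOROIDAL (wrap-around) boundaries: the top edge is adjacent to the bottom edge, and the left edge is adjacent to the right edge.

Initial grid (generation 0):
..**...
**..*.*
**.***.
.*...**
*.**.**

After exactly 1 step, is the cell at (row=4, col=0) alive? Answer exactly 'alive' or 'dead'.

Answer: alive

Derivation:
Simulating step by step:
Generation 0 (given above): 19 live cells
Generation 1: 8 live cells
.......
......*
...*..*
*...*..
*..*.*.

Cell (4,0) at generation 1: 1 -> alive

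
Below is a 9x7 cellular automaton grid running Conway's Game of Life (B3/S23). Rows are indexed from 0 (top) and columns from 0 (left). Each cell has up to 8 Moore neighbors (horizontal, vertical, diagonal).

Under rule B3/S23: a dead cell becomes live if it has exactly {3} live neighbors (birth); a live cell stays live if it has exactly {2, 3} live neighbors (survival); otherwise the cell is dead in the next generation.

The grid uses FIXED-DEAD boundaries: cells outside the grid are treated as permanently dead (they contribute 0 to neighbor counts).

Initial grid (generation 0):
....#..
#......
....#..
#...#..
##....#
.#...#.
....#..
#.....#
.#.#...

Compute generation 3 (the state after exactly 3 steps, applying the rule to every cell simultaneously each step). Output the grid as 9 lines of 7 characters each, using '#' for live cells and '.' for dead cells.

Answer: .......
.......
.......
.#...#.
..###.#
.#.##.#
.....#.
.......
.......

Derivation:
Simulating step by step:
Generation 0 (given above): 15 live cells
Generation 1: 10 live cells
.......
.......
.......
##...#.
##...#.
##...#.
.....#.
.......
.......
Generation 2: 11 live cells
.......
.......
.......
##.....
..#.###
##..###
.......
.......
.......
Generation 3: 11 live cells
(generation 3 grid is the final answer)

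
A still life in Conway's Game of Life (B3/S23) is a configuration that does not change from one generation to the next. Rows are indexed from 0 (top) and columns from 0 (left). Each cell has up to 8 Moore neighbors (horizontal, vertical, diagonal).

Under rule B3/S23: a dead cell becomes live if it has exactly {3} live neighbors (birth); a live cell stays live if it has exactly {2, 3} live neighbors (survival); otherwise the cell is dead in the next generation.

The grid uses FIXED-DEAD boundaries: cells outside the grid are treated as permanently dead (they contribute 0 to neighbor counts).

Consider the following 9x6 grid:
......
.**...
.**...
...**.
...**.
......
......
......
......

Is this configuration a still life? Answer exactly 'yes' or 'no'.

Answer: no

Derivation:
Compute generation 1 and compare to generation 0 (given above):
Generation 1:
......
.**...
.*....
....*.
...**.
......
......
......
......
Cell (2,2) differs: gen0=1 vs gen1=0 -> NOT a still life.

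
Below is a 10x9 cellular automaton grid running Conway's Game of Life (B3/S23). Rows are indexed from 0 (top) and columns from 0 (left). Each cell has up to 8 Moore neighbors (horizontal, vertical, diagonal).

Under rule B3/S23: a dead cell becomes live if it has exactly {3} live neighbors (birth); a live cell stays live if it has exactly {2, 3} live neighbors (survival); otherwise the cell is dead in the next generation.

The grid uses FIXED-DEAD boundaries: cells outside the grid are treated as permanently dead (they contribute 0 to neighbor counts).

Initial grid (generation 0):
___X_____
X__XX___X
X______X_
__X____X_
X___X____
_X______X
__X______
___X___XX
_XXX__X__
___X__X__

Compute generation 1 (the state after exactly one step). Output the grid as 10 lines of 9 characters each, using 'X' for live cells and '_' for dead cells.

Simulating step by step:
Generation 0 (given above): 23 live cells
Generation 1: 21 live cells
(generation 1 grid is the final answer)

Answer: ___XX____
___XX____
_X_X___XX
_X_______
_X_______
_X_______
__X____XX
_X_X___X_
___XX_X__
___X_____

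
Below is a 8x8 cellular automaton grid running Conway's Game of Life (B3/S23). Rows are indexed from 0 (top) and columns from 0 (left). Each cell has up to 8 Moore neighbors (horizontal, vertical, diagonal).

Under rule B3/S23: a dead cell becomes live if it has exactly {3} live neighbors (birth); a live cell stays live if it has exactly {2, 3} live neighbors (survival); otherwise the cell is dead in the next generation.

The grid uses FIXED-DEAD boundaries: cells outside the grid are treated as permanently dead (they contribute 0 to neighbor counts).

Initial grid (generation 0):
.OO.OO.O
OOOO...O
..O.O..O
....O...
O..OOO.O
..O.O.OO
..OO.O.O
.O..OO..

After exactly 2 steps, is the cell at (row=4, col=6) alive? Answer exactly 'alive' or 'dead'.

Answer: alive

Derivation:
Simulating step by step:
Generation 0 (given above): 30 live cells
Generation 1: 21 live cells
O...O.O.
O....O.O
..O.O...
......O.
.......O
.OO....O
.OO....O
..OOOOO.
Generation 2: 24 live cells
.....OO.
.O.OOOO.
.....OO.
........
......OO
.OO...OO
....OO.O
.OOOOOO.

Cell (4,6) at generation 2: 1 -> alive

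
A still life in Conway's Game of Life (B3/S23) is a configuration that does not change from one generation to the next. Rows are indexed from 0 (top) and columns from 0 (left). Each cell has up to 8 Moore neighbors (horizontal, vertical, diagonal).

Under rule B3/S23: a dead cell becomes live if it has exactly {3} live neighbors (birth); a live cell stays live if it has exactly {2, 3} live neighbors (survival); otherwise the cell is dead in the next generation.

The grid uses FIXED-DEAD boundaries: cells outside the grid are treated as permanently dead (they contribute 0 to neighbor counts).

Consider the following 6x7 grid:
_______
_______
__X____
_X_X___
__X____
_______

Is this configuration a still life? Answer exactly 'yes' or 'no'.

Compute generation 1 and compare to generation 0 (given above):
Generation 1:
_______
_______
__X____
_X_X___
__X____
_______
The grids are IDENTICAL -> still life.

Answer: yes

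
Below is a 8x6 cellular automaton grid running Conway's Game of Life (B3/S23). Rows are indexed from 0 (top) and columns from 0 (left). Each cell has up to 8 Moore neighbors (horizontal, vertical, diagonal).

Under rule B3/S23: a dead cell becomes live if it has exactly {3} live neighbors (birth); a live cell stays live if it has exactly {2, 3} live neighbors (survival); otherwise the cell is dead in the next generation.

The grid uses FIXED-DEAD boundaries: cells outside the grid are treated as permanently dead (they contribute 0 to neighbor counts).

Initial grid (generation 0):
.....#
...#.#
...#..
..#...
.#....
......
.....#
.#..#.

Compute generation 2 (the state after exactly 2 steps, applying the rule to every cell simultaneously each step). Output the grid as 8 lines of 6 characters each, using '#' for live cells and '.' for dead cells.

Simulating step by step:
Generation 0 (given above): 9 live cells
Generation 1: 5 live cells
....#.
......
..###.
..#...
......
......
......
......
Generation 2: 4 live cells
(generation 2 grid is the final answer)

Answer: ......
....#.
..##..
..#...
......
......
......
......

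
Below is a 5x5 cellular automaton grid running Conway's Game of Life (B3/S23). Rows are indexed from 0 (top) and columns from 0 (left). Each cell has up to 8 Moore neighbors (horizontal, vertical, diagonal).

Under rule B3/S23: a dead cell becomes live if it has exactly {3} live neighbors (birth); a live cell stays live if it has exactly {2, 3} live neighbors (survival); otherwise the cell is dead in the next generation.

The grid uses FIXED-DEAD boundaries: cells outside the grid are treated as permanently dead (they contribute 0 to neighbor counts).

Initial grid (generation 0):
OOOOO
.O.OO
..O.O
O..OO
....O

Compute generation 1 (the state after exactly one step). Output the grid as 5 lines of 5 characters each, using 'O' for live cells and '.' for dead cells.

Simulating step by step:
Generation 0 (given above): 14 live cells
Generation 1: 9 live cells
(generation 1 grid is the final answer)

Answer: OO..O
O....
.OO..
....O
...OO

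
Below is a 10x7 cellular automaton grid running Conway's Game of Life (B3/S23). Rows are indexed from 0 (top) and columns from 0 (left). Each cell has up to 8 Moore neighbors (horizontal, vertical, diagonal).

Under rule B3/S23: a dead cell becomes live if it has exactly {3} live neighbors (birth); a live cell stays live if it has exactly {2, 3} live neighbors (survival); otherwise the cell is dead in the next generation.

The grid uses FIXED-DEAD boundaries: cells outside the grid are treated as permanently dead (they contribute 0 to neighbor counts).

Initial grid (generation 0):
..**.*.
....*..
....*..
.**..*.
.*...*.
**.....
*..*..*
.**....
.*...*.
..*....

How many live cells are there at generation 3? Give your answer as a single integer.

Simulating step by step:
Generation 0 (given above): 20 live cells
Generation 1: 19 live cells
...**..
....**.
...***.
.**.**.
.......
***....
*......
***....
.*.....
.......
Generation 2: 16 live cells
...***.
.......
..*...*
..*..*.
*..*...
**.....
.......
*.*....
***....
.......
Generation 3: 17 live cells
....*..
...***.
.......
.***...
*.*....
**.....
*......
*.*....
*.*....
.*.....
Population at generation 3: 17

Answer: 17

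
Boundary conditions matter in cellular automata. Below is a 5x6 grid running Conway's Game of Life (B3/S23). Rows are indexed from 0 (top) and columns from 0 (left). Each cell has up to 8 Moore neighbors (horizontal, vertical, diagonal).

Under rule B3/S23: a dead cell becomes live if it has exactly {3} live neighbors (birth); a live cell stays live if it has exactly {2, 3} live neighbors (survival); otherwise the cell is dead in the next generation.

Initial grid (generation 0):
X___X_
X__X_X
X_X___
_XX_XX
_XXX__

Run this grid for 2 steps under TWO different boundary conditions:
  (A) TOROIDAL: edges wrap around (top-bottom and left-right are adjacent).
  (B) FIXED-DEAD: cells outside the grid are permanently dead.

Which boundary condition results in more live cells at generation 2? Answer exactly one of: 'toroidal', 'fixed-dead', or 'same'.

Answer: fixed-dead

Derivation:
Under TOROIDAL boundary, generation 2:
___XX_
_X_XX_
______
______
____X_
Population = 6

Under FIXED-DEAD boundary, generation 2:
___XX_
_X_XXX
X____X
X_X_XX
___XX_
Population = 14

Comparison: toroidal=6, fixed-dead=14 -> fixed-dead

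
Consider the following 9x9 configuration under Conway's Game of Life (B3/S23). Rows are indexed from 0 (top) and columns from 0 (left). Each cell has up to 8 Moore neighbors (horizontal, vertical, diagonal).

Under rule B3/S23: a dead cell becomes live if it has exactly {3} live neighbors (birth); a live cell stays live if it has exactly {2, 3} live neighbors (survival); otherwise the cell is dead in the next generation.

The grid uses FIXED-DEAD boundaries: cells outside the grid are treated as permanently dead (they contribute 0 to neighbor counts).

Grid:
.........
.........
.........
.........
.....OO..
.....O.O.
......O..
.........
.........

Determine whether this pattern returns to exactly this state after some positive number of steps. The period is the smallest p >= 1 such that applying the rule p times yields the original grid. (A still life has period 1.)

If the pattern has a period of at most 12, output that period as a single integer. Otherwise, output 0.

Simulating and comparing each generation to the original:
Gen 0 (original, given above): 5 live cells
Gen 1: 5 live cells, MATCHES original -> period = 1

Answer: 1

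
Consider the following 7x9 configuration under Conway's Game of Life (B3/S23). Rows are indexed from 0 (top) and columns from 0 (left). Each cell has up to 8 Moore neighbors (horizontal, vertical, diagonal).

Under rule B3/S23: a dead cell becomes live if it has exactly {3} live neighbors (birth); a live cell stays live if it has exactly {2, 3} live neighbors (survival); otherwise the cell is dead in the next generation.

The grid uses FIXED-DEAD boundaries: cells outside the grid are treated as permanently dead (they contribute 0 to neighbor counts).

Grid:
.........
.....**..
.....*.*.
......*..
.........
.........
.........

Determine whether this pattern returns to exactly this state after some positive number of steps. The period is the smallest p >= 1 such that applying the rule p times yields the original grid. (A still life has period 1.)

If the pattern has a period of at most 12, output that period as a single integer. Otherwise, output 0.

Answer: 1

Derivation:
Simulating and comparing each generation to the original:
Gen 0 (original, given above): 5 live cells
Gen 1: 5 live cells, MATCHES original -> period = 1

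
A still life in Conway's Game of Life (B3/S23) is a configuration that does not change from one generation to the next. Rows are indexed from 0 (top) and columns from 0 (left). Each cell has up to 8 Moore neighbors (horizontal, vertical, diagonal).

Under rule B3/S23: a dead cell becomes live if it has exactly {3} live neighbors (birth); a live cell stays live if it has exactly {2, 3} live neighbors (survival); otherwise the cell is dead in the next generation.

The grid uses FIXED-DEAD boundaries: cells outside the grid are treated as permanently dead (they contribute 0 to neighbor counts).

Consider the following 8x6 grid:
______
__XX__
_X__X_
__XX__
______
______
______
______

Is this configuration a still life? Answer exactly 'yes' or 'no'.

Compute generation 1 and compare to generation 0 (given above):
Generation 1:
______
__XX__
_X__X_
__XX__
______
______
______
______
The grids are IDENTICAL -> still life.

Answer: yes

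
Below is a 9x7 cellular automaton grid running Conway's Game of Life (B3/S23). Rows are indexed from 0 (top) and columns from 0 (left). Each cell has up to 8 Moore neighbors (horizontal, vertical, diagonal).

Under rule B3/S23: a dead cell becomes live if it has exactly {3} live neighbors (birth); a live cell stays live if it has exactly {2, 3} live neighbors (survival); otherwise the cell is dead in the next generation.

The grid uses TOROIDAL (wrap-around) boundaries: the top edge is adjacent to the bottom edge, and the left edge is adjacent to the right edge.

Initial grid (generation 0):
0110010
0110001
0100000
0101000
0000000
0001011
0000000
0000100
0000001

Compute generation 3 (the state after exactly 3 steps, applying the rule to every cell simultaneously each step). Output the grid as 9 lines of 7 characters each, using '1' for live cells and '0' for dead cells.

Answer: 0100010
1100001
1001000
0011000
0000000
0001100
0001000
0000111
0000000

Derivation:
Simulating step by step:
Generation 0 (given above): 14 live cells
Generation 1: 11 live cells
0110011
0000000
0100000
0010000
0010100
0000000
0000110
0000000
0000010
Generation 2: 16 live cells
0000011
1110000
0000000
0111000
0001000
0001110
0000000
0000110
0000011
Generation 3: 15 live cells
(generation 3 grid is the final answer)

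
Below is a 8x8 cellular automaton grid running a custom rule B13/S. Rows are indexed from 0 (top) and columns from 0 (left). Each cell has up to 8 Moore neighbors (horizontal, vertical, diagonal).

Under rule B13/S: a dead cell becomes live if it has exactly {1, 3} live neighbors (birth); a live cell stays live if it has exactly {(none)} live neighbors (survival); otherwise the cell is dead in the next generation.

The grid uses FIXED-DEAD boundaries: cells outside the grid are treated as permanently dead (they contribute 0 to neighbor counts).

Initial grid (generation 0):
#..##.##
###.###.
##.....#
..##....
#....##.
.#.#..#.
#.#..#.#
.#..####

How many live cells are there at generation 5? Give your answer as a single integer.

Answer: 18

Derivation:
Simulating step by step:
Generation 0 (given above): 31 live cells
Generation 1: 14 live cells
..#.....
........
....###.
#.....#.
.#.##...
#.#.#..#
...#....
........
Generation 2: 22 live cells
.#.#....
.##..#.#
##.#....
...#....
#.#..#..
.#....#.
#....###
..###...
Generation 3: 23 live cells
.....#.#
...##...
....##.#
#...###.
.#.....#
#..#...#
.####...
#....##.
Generation 4: 21 live cells
..#.#...
..#.....
###.....
..#....#
#...##..
....##..
#....##.
.####..#
Generation 5: 18 live cells
...#.#..
....##..
...#..##
#..#....
..##..##
.......#
.##.....
.....##.
Population at generation 5: 18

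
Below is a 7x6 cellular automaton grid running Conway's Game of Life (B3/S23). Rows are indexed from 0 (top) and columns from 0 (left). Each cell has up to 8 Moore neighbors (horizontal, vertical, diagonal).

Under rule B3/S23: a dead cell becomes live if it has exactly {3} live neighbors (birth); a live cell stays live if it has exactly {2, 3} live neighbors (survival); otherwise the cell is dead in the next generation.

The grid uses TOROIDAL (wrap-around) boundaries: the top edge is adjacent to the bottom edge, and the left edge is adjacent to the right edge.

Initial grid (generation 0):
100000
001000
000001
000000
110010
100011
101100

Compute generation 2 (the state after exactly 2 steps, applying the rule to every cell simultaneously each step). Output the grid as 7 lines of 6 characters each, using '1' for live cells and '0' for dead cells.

Simulating step by step:
Generation 0 (given above): 12 live cells
Generation 1: 12 live cells
001100
000000
000000
100001
110010
001010
100110
Generation 2: 16 live cells
(generation 2 grid is the final answer)

Answer: 001110
000000
000000
110001
110110
101010
010011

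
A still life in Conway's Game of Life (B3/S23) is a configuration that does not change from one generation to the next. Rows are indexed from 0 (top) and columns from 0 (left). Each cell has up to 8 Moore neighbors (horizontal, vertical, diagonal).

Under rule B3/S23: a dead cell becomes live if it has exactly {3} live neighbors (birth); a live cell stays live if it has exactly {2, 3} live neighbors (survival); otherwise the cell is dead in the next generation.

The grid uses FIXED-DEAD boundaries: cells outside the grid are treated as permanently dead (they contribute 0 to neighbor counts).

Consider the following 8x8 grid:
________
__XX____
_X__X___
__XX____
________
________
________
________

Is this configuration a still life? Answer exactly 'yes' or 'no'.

Answer: yes

Derivation:
Compute generation 1 and compare to generation 0 (given above):
Generation 1:
________
__XX____
_X__X___
__XX____
________
________
________
________
The grids are IDENTICAL -> still life.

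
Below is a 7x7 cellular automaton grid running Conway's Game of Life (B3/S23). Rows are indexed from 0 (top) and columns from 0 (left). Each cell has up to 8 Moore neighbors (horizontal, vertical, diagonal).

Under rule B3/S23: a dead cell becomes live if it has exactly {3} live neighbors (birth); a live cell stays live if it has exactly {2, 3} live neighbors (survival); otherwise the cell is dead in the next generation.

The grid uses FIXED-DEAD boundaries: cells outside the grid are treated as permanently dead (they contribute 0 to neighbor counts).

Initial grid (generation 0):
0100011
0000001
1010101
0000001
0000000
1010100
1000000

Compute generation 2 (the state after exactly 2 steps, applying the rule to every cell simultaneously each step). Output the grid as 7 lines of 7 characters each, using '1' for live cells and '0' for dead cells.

Answer: 0000011
0000001
0000011
0000000
0000000
0000000
0000000

Derivation:
Simulating step by step:
Generation 0 (given above): 13 live cells
Generation 1: 8 live cells
0000011
0100001
0000001
0000010
0000000
0100000
0100000
Generation 2: 5 live cells
(generation 2 grid is the final answer)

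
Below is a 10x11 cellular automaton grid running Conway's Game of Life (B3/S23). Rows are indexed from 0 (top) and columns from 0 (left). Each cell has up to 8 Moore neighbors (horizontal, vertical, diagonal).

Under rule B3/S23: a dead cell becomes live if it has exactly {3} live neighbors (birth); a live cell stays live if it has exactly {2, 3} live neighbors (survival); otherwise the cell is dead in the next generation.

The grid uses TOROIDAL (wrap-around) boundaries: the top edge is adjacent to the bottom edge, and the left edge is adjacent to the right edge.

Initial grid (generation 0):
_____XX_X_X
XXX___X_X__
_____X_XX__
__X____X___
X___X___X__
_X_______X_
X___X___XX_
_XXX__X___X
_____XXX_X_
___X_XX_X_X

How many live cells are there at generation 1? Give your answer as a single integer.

Simulating step by step:
Generation 0 (given above): 37 live cells
Generation 1: 35 live cells
_XX_X___X_X
XX______X__
__X_____X__
______XX___
_X______X__
XX_______X_
X__X____XX_
XXXXX_X___X
X__X____XXX
________X_X
Population at generation 1: 35

Answer: 35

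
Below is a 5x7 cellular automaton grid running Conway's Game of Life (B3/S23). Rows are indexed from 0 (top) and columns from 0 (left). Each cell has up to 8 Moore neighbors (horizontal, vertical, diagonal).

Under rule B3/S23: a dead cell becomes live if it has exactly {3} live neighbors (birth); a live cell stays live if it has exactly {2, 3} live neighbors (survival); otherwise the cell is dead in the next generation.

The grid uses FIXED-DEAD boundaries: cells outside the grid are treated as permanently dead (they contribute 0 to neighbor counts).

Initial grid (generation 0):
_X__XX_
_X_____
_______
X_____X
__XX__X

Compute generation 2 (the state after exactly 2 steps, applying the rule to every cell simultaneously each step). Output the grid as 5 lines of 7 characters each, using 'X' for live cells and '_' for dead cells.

Simulating step by step:
Generation 0 (given above): 9 live cells
Generation 1: 0 live cells
_______
_______
_______
_______
_______
Generation 2: 0 live cells
(generation 2 grid is the final answer)

Answer: _______
_______
_______
_______
_______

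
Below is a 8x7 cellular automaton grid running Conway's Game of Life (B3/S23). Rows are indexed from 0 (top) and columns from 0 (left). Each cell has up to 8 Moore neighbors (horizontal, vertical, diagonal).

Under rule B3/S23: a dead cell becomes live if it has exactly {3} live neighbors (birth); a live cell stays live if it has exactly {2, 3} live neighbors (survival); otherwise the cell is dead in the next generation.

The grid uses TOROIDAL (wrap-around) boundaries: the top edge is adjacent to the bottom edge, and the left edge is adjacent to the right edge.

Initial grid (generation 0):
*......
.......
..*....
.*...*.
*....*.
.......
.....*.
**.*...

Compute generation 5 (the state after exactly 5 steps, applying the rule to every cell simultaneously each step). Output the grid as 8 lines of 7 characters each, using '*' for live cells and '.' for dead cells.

Simulating step by step:
Generation 0 (given above): 10 live cells
Generation 1: 9 live cells
**.....
.......
.......
.*....*
......*
......*
.......
**....*
Generation 2: 8 live cells
.*....*
.......
.......
*......
.....**
.......
......*
.*....*
Generation 3: 7 live cells
.......
.......
.......
......*
......*
.....**
*......
.....**
Generation 4: 7 live cells
.......
.......
.......
.......
*.....*
*....**
*......
......*
Generation 5: 6 live cells
(generation 5 grid is the final answer)

Answer: .......
.......
.......
.......
*....*.
.*...*.
*....*.
.......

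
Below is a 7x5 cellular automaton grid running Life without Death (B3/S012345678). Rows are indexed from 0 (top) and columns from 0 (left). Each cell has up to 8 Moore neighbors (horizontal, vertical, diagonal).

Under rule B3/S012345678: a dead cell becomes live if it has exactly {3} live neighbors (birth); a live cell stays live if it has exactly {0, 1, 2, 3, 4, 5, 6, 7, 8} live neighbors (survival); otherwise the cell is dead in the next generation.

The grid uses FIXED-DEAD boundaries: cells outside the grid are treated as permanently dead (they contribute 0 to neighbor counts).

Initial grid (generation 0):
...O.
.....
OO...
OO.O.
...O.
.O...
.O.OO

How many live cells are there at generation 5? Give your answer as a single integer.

Answer: 27

Derivation:
Simulating step by step:
Generation 0 (given above): 11 live cells
Generation 1: 17 live cells
...O.
.....
OOO..
OO.O.
OO.O.
.O.OO
.OOOO
Generation 2: 19 live cells
...O.
.OO..
OOO..
OO.O.
OO.O.
.O.OO
.OOOO
Generation 3: 23 live cells
..OO.
OOOO.
OOOO.
OO.O.
OO.O.
.O.OO
.OOOO
Generation 4: 26 live cells
..OO.
OOOOO
OOOOO
OO.OO
OO.O.
.O.OO
.OOOO
Generation 5: 27 live cells
..OOO
OOOOO
OOOOO
OO.OO
OO.O.
.O.OO
.OOOO
Population at generation 5: 27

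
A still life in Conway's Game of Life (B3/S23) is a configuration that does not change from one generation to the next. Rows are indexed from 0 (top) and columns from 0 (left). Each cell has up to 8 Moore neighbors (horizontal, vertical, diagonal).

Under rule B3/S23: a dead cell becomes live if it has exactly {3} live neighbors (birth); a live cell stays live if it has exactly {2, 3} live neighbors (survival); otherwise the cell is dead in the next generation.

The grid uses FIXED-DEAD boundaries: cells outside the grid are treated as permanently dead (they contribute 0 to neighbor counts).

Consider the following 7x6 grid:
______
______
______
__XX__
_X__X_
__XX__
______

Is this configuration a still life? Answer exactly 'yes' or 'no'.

Answer: yes

Derivation:
Compute generation 1 and compare to generation 0 (given above):
Generation 1:
______
______
______
__XX__
_X__X_
__XX__
______
The grids are IDENTICAL -> still life.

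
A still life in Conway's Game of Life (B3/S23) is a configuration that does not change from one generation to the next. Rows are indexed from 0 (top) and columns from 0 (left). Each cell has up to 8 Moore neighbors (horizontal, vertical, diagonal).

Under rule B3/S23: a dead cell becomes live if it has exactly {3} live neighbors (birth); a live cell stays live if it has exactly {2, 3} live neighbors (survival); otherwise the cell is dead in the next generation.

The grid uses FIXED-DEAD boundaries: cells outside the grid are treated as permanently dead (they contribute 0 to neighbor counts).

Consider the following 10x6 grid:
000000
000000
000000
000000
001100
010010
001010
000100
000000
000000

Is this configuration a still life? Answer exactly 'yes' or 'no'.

Compute generation 1 and compare to generation 0 (given above):
Generation 1:
000000
000000
000000
000000
001100
010010
001010
000100
000000
000000
The grids are IDENTICAL -> still life.

Answer: yes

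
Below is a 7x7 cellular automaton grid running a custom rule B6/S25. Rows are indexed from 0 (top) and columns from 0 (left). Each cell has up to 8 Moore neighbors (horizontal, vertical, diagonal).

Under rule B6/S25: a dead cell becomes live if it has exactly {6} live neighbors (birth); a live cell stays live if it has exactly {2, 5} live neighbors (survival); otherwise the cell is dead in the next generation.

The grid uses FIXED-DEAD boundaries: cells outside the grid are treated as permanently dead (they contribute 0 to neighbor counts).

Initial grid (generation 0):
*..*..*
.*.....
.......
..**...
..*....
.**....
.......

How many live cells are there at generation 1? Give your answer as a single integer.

Simulating step by step:
Generation 0 (given above): 9 live cells
Generation 1: 4 live cells
.......
.......
.......
..**...
.......
.**....
.......
Population at generation 1: 4

Answer: 4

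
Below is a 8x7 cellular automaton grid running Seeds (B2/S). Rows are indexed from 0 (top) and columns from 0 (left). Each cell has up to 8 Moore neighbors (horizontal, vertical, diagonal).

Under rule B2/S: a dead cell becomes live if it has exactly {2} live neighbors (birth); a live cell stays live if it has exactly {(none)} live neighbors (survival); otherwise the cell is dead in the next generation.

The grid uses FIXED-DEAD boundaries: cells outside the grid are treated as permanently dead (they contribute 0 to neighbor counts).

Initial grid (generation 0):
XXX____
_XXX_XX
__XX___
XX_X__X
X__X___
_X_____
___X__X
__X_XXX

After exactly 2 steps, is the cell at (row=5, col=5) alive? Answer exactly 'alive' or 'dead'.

Simulating step by step:
Generation 0 (given above): 23 live cells
Generation 1: 8 live cells
____XXX
_______
_______
_______
____X__
X__XX__
_X_____
_______
Generation 2: 10 live cells
_______
____X_X
_______
_______
_____X_
_XX__X_
X_XXX__
_______

Cell (5,5) at generation 2: 1 -> alive

Answer: alive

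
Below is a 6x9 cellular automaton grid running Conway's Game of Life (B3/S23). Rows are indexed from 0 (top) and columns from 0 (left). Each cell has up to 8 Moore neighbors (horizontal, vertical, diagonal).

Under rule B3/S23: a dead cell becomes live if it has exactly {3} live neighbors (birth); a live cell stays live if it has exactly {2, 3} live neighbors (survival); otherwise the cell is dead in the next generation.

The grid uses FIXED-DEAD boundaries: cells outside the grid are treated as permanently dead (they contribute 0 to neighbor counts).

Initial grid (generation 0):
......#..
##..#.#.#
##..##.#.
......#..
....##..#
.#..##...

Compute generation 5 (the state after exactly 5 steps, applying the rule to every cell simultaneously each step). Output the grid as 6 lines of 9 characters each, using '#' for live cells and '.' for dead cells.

Simulating step by step:
Generation 0 (given above): 18 live cells
Generation 1: 16 live cells
.....#.#.
##..#.#..
##..#..#.
......##.
....#.#..
....##...
Generation 2: 17 live cells
.....##..
##..#.##.
##.....#.
......##.
....#.##.
....##...
Generation 3: 17 live cells
.....###.
##.....#.
##...#..#
.....#..#
....#..#.
....###..
Generation 4: 22 live cells
......##.
##...#.##
##....###
....#####
....#..#.
....###..
Generation 5: 15 live cells
(generation 5 grid is the final answer)

Answer: ......###
##...#...
##..#....
....#....
...#....#
....###..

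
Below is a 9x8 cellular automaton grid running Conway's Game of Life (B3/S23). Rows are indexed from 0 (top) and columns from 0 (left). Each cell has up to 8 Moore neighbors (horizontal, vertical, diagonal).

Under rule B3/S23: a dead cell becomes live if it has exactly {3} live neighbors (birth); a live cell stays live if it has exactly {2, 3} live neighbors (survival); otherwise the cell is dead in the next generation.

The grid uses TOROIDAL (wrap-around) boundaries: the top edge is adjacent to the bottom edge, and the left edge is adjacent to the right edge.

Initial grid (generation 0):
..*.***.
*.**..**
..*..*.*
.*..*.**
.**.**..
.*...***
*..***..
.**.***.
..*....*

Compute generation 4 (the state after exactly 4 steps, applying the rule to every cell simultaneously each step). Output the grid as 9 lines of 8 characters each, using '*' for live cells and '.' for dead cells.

Answer: *.**..*.
*......*
*.**....
*.......
.*......
.*...*..
.*......
.*...*.*
.*..****

Derivation:
Simulating step by step:
Generation 0 (given above): 35 live cells
Generation 1: 27 live cells
*.*.**..
*.*.....
..*.**..
.*..*..*
.****...
.*.....*
*..*....
***...**
..*....*
Generation 2: 21 live cells
*.*....*
..*.....
*.*.**..
**......
.*.**...
.*..*...
......*.
..**..*.
..*..*..
Generation 3: 27 live cells
..**....
*.*....*
*.**....
*....*..
.*.**...
..****..
..**.*..
..**.**.
..*...**
Generation 4: 22 live cells
(generation 4 grid is the final answer)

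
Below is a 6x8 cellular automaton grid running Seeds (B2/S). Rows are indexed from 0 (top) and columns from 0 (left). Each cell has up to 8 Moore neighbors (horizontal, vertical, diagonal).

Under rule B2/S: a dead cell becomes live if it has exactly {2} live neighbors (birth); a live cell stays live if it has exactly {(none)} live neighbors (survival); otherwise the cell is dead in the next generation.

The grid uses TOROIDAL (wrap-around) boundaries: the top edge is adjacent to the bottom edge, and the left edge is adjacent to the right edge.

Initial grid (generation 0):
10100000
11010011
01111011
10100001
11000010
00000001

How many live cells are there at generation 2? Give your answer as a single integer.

Answer: 5

Derivation:
Simulating step by step:
Generation 0 (given above): 20 live cells
Generation 1: 5 live cells
00010000
00000000
00000000
00001000
00100000
00100010
Generation 2: 5 live cells
00100000
00000000
00000000
00010000
01000100
01000000
Population at generation 2: 5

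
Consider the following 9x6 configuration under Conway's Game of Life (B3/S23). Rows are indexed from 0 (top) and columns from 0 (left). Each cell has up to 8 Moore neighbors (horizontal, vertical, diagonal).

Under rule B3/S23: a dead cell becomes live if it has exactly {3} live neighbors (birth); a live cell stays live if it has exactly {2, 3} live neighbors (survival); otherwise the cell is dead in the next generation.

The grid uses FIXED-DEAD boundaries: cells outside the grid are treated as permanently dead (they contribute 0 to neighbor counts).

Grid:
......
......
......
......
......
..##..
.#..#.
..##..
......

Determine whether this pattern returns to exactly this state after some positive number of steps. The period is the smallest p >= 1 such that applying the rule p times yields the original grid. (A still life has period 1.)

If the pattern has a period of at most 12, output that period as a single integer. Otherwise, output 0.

Simulating and comparing each generation to the original:
Gen 0 (original, given above): 6 live cells
Gen 1: 6 live cells, MATCHES original -> period = 1

Answer: 1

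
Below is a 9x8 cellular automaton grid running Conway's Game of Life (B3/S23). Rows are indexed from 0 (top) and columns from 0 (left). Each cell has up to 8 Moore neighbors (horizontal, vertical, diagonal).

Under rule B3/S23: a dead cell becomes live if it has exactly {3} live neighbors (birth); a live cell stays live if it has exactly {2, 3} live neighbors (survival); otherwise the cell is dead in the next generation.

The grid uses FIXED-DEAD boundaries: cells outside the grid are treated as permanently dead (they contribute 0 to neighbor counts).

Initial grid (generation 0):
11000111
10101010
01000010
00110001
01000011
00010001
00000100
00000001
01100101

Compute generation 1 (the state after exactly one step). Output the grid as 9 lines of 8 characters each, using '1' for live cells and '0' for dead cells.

Simulating step by step:
Generation 0 (given above): 25 live cells
Generation 1: 20 live cells
(generation 1 grid is the final answer)

Answer: 11000111
10100000
01000111
01100001
00010011
00000001
00000010
00000000
00000010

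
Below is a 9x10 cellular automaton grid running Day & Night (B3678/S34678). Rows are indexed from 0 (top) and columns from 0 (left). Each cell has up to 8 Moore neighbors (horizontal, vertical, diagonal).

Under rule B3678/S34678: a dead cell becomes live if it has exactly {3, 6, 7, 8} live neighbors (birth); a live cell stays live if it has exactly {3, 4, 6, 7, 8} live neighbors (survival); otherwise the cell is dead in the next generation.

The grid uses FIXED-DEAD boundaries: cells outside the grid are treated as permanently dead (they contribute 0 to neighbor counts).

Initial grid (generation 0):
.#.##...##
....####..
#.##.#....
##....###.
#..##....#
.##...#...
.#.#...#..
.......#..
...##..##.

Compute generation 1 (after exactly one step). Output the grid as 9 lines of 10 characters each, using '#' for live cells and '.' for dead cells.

Answer: ....#.##..
.#...##.#.
.....##.#.
##...#....
#....##.#.
###.#.....
......#...
..###.##..
..........

Derivation:
Simulating step by step:
Generation 0 (given above): 33 live cells
Generation 1: 27 live cells
(generation 1 grid is the final answer)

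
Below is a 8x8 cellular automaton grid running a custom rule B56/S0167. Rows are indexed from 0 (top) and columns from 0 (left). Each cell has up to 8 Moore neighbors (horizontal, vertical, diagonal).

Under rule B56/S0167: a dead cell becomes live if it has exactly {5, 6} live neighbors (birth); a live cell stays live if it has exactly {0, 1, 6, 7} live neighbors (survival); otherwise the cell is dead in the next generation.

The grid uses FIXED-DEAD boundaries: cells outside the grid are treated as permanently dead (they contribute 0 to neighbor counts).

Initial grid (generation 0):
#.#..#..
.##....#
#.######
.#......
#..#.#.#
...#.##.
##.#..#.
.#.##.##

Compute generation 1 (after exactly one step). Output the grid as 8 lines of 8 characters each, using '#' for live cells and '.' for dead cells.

Simulating step by step:
Generation 0 (given above): 30 live cells
Generation 1: 14 live cells
(generation 1 grid is the final answer)

Answer: #....#..
...#..#.
.#......
....#.#.
#..#...#
....#...
..#.##..
........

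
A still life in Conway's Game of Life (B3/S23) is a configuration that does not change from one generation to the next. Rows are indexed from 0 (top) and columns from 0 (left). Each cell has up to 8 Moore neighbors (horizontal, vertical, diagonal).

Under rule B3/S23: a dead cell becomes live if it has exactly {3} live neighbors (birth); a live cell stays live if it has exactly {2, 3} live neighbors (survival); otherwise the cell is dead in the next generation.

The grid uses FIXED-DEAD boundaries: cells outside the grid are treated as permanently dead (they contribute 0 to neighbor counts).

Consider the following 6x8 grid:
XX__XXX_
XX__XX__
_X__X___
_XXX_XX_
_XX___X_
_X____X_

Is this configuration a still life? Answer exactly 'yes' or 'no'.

Answer: no

Derivation:
Compute generation 1 and compare to generation 0 (given above):
Generation 1:
XX__X_X_
__XX__X_
______X_
X__XXXX_
X__X__XX
_XX_____
Cell (0,5) differs: gen0=1 vs gen1=0 -> NOT a still life.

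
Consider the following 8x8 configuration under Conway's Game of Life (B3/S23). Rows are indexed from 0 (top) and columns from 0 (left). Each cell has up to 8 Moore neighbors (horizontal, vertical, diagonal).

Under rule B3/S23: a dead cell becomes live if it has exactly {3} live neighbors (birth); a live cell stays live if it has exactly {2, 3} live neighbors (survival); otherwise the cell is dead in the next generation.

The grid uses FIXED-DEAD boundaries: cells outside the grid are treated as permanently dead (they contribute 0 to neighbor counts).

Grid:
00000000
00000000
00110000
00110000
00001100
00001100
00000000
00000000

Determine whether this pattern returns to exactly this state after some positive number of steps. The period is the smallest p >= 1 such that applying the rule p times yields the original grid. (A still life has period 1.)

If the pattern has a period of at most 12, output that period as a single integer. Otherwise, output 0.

Answer: 2

Derivation:
Simulating and comparing each generation to the original:
Gen 0 (original, given above): 8 live cells
Gen 1: 6 live cells, differs from original
Gen 2: 8 live cells, MATCHES original -> period = 2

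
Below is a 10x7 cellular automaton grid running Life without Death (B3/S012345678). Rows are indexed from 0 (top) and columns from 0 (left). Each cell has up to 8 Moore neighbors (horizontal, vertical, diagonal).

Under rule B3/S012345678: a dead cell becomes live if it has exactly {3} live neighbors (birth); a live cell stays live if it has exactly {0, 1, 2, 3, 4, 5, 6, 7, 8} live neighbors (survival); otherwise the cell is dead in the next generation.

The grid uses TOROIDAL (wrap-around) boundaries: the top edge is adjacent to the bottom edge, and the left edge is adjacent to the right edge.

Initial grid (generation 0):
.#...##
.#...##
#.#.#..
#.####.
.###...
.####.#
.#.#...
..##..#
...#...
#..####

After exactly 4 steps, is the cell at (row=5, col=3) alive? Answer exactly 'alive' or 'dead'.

Simulating step by step:
Generation 0 (given above): 33 live cells
Generation 1: 42 live cells
.##..##
.##.###
#.#.#..
#.#####
.###..#
.####.#
.#.#.#.
..###.#
#..#...
#.#####
Generation 2: 46 live cells
.##..##
.##.###
#.#.#..
#.#####
.###..#
.####.#
.#.#.##
#######
#..#...
#.#####
Generation 3: 46 live cells
.##..##
.##.###
#.#.#..
#.#####
.###..#
.####.#
.#.#.##
#######
#..#...
#.#####
Generation 4: 46 live cells
.##..##
.##.###
#.#.#..
#.#####
.###..#
.####.#
.#.#.##
#######
#..#...
#.#####

Cell (5,3) at generation 4: 1 -> alive

Answer: alive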